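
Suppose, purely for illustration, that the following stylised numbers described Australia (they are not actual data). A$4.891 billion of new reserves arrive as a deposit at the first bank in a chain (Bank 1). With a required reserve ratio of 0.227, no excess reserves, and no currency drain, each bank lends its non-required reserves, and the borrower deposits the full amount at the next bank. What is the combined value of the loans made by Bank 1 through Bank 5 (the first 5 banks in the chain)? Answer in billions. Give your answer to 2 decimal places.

Bank i lends (1 − rr)^i of the original deposit: Bank 1 lends 4.891·0.7730 ≈ 3.7807, Bank 2 lends 4.891·0.7730² ≈ 2.9225, and so on.
Summing a geometric series: total = 4.891·[0.7730·(1 − 0.7730^5) / (1 − 0.7730)] ≈ 12.0585 billion.

A$12.06 billion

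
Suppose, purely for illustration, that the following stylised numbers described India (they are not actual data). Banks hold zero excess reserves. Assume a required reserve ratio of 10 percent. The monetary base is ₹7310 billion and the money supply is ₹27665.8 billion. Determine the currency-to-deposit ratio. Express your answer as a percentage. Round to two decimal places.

22.32%

Using m = M/MB = 27665.8/7310 ≈ 3.784651. From m = (1 + c)/(c + rr + e), rearranging gives 1 + c = m·(c + rr + e), so c·(1 − m) = m·(rr + e) − 1.
Hence c = [m·(rr + e) − 1]/(1 − m) = [3.784651 × (0.1 + 0) − 1] / (1 − 3.784651) ≈ 0.223200.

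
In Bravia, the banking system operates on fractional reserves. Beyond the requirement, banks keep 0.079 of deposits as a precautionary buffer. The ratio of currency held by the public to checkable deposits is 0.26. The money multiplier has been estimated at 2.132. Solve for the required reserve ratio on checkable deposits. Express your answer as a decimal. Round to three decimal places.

Using m = 2.132. Since m = (1 + c)/(c + rr + e), the denominator satisfies c + rr + e = (1 + c)/m = (1 + 0.26) / 2.132 ≈ 0.590994.
With c = 0.26 and e = 0.079, the required reserve ratio on checkable deposits is 0.590994 − 0.26 − 0.079 = 0.251994.

0.252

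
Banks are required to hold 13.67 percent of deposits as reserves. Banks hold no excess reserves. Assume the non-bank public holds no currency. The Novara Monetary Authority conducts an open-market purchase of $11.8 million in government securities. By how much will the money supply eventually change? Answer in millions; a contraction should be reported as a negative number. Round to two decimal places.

The simple money multiplier is m = 1/rr = 1/0.1367 ≈ 7.31529.
An open-market purchase increases the monetary base by 11.8 million, so ΔM = m × ΔMB = 7.31529 × 11.8 ≈ 86.3204 million.

$86.32 million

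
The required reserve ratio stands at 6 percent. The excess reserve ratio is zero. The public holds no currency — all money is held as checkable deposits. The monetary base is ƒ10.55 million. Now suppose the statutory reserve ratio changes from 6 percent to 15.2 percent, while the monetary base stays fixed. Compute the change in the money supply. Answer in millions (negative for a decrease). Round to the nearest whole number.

-106 million

Initially m₁ = 1 / (0.06) ≈ 16.6667, so M₁ = 16.6667 × 10.55 ≈ 175.8337 million.
After the change m₂ = 1 / (0.152) ≈ 6.5789, so M₂ = 6.5789 × 10.55 ≈ 69.4074 million.
ΔM = M₂ − M₁ = 69.4074 − 175.8337 = -106.4263 million.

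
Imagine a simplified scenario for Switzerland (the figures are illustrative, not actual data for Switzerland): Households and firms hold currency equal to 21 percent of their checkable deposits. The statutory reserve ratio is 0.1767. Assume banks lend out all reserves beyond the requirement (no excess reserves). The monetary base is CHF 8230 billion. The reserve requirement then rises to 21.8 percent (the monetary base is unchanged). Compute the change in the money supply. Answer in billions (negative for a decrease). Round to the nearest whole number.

Initially m₁ = (1 + 0.21) / (0.1767 + 0.21) ≈ 3.12904, so M₁ = 3.12904 × 8230 = 25751.9992 billion.
After the change m₂ = (1 + 0.21) / (0.218 + 0.21) ≈ 2.82710, so M₂ = 2.82710 × 8230 = 23267.033 billion.
ΔM = M₂ − M₁ = 23267.033 − 25751.9992 = -2484.9662 billion.

-2485 billion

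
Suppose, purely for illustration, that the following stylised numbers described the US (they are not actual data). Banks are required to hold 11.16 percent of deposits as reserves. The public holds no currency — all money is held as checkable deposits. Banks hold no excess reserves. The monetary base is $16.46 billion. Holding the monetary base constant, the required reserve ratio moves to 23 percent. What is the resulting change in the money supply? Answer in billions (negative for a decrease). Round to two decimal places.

Initially m₁ = 1 / (0.1116) ≈ 8.96057, so M₁ = 8.96057 × 16.46 ≈ 147.491 billion.
After the change m₂ = 1 / (0.23) ≈ 4.34783, so M₂ = 4.34783 × 16.46 ≈ 71.5653 billion.
ΔM = M₂ − M₁ = 71.5653 − 147.491 = -75.9257 billion.

-75.93 billion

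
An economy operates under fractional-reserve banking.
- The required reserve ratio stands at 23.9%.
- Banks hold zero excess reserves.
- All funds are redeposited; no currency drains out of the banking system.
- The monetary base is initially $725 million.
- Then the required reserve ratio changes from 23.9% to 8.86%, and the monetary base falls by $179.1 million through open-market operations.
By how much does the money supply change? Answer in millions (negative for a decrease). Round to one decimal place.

Before: m₁ = 1 / (0.239) ≈ 4.18410, MB₁ = 725, so M₁ = 4.18410 × 725 = 3033.4725 million.
After: m₂ = 1 / (0.0886) ≈ 11.28668, MB₂ = 725 − 179.1 = 545.9, so M₂ = 11.28668 × 545.9 ≈ 6161.3986 million.
ΔM = M₂ − M₁ = 6161.3986 − 3033.4725 = 3127.9261 million.

$3127.9 million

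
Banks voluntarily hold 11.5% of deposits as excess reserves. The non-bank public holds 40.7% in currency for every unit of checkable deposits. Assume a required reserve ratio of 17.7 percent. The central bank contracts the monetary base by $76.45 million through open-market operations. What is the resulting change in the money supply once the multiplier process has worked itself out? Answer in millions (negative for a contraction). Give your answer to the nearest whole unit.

The money multiplier is m = (1 + c) / (rr + e + c) = (1 + 0.407) / (0.177 + 0.115 + 0.407) ≈ 2.0129.
The sale removes 76.45 million of base, so ΔM = m × ΔMB = 2.0129 × (−76.45) ≈ -153.8862 million.

-154 million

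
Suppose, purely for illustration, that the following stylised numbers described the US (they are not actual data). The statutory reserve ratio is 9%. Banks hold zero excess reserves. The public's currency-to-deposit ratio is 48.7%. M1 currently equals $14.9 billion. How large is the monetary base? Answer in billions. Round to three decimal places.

The money multiplier is m = (1 + c) / (rr + c) = (1 + 0.487) / (0.09 + 0.487) ≈ 2.577123.
MB = M / m = 14.9 / 2.577123 ≈ 5.7816 billion.

$5.782 billion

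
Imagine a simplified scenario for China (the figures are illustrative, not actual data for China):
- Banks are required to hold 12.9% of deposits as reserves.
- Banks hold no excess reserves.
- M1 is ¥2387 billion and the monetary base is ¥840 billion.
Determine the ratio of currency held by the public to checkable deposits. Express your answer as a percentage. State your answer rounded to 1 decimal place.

Using m = M/MB = 2387/840 ≈ 2.841667. From m = (1 + c)/(c + rr + e), rearranging gives 1 + c = m·(c + rr + e), so c·(1 − m) = m·(rr + e) − 1.
Hence c = [m·(rr + e) − 1]/(1 − m) = [2.841667 × (0.129 + 0) − 1] / (1 − 2.841667) ≈ 0.343941.

34.4%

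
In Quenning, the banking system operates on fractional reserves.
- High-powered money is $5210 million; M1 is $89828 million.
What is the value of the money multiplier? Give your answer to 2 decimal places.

17.24

The money multiplier is m = M / MB = 89828 / 5210 ≈ 17.24146.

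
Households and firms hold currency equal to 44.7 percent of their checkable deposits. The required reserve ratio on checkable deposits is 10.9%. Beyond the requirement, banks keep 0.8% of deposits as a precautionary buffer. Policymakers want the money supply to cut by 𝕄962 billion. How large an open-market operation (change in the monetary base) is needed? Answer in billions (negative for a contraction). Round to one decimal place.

-375.0 billion

The money multiplier is m = (1 + c) / (rr + e + c) = (1 + 0.447) / (0.109 + 0.008 + 0.447) ≈ 2.56560.
ΔMB = ΔM / m = (−962) / 2.56560 ≈ -374.961 billion.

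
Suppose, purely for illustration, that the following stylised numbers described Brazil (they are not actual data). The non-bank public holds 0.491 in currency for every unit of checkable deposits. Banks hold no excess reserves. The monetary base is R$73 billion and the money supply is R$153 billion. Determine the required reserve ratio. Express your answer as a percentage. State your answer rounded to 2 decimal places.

22.04%

Using m = M/MB = 153/73 ≈ 2.095890. Since m = (1 + c)/(c + rr + e), the denominator satisfies c + rr + e = (1 + c)/m = (1 + 0.491) / 2.095890 ≈ 0.711392.
With c = 0.491 and e = 0, the required reserve ratio is 0.711392 − 0.491 − 0 = 0.220392.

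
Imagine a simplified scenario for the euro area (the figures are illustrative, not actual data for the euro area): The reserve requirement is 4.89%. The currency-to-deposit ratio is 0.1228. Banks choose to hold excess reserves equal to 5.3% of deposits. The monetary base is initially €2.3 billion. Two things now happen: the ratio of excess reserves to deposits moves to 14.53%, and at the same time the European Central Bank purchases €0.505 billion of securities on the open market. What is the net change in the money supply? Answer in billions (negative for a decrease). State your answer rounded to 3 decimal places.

Before: m₁ = (1 + 0.1228) / (0.0489 + 0.053 + 0.1228) ≈ 4.99688, MB₁ = 2.3, so M₁ = 4.99688 × 2.3 ≈ 11.4928 billion.
After: m₂ = (1 + 0.1228) / (0.0489 + 0.1453 + 0.1228) ≈ 3.54196, MB₂ = 2.3 + 0.505 = 2.805, so M₂ = 3.54196 × 2.805 ≈ 9.9352 billion.
ΔM = M₂ − M₁ = 9.9352 − 11.4928 = -1.5576 billion.

-1.558 billion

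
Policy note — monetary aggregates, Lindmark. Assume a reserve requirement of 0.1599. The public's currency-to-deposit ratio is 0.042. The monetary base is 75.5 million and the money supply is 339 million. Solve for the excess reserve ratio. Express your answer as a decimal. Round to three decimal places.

Using m = M/MB = 339/75.5 ≈ 4.490066. Since m = (1 + c)/(c + rr + e), the denominator satisfies c + rr + e = (1 + c)/m = (1 + 0.042) / 4.490066 ≈ 0.232068.
With c = 0.042 and rr = 0.1599, the excess reserve ratio is 0.232068 − 0.042 − 0.1599 = 0.030168.

0.030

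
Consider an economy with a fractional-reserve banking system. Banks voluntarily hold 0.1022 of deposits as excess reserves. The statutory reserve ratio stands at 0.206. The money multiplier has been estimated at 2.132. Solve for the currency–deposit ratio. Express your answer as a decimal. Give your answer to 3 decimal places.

0.303

Using m = 2.132. From m = (1 + c)/(c + rr + e), rearranging gives 1 + c = m·(c + rr + e), so c·(1 − m) = m·(rr + e) − 1.
Hence c = [m·(rr + e) − 1]/(1 − m) = [2.132 × (0.206 + 0.1022) − 1] / (1 − 2.132) ≈ 0.302931.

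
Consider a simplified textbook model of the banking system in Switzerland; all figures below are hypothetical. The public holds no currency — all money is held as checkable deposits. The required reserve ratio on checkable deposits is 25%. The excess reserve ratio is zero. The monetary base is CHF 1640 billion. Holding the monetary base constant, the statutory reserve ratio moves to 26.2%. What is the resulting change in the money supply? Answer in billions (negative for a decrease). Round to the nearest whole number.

-300 billion

Initially m₁ = 1 / (0.25) = 4, so M₁ = 4 × 1640 = 6560 billion.
After the change m₂ = 1 / (0.262) ≈ 3.81679, so M₂ = 3.81679 × 1640 = 6259.5356 billion.
ΔM = M₂ − M₁ = 6259.5356 − 6560 = -300.4644 billion.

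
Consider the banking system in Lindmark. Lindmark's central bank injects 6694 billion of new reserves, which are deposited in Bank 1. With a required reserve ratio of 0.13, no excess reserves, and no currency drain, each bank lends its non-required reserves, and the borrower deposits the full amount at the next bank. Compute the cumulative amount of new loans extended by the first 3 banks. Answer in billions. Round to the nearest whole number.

Bank i lends (1 − rr)^i of the original deposit: Bank 1 lends 6694·0.8700 = 5823.7800, Bank 2 lends 6694·0.8700² = 5066.6886, and so on.
Summing a geometric series: total = 6694·[0.8700·(1 − 0.8700^3) / (1 − 0.8700)] ≈ 15298.4877 billion.

15298 billion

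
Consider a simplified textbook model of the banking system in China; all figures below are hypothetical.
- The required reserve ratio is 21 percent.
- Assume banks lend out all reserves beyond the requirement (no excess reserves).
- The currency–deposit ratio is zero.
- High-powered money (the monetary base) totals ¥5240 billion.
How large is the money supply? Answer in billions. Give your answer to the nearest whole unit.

With no currency drain or excess reserves, the money multiplier is m = 1/rr = 1/0.21 ≈ 4.76190.
Money supply M = m × MB = 4.76190 × 5240 = 24952.356 billion.

¥24952 billion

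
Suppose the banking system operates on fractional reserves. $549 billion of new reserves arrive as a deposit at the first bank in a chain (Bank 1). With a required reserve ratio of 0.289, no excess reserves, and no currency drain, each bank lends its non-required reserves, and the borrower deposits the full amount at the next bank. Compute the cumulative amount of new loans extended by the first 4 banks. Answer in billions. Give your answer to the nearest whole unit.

$1005 billion

Bank i lends (1 − rr)^i of the original deposit: Bank 1 lends 549·0.7110 = 390.3390, Bank 2 lends 549·0.7110² ≈ 277.5310, and so on.
Summing a geometric series: total = 549·[0.7110·(1 − 0.7110^4) / (1 − 0.7110)] ≈ 1005.4924 billion.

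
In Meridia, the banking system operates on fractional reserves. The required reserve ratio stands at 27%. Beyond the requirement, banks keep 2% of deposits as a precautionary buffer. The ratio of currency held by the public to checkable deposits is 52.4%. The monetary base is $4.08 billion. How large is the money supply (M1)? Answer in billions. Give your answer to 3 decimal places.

$7.639 billion

The money multiplier is m = (1 + c) / (rr + e + c) = (1 + 0.524) / (0.27 + 0.02 + 0.524) ≈ 1.87224.
So M = m × MB = 1.87224 × 4.08 ≈ 7.6387 billion.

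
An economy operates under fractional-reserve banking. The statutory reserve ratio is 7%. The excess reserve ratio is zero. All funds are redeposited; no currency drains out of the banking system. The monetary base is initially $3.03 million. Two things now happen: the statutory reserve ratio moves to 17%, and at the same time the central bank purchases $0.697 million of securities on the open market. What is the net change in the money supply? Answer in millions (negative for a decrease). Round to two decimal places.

Before: m₁ = 1 / (0.07) ≈ 14.2857, MB₁ = 3.03, so M₁ = 14.2857 × 3.03 ≈ 43.2857 million.
After: m₂ = 1 / (0.17) ≈ 5.8824, MB₂ = 3.03 + 0.697 = 3.727, so M₂ = 5.8824 × 3.727 ≈ 21.9237 million.
ΔM = M₂ − M₁ = 21.9237 − 43.2857 = -21.362 million.

-21.36 million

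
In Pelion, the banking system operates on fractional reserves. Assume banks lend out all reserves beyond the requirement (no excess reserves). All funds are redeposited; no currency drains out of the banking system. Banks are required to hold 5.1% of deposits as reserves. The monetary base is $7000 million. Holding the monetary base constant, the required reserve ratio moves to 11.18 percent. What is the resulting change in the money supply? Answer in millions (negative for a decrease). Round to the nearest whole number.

Initially m₁ = 1 / (0.051) ≈ 19.60784, so M₁ = 19.60784 × 7000 = 137254.88 million.
After the change m₂ = 1 / (0.1118) ≈ 8.94454, so M₂ = 8.94454 × 7000 = 62611.78 million.
ΔM = M₂ − M₁ = 62611.78 − 137254.88 = -74643.1 million.

-74643 million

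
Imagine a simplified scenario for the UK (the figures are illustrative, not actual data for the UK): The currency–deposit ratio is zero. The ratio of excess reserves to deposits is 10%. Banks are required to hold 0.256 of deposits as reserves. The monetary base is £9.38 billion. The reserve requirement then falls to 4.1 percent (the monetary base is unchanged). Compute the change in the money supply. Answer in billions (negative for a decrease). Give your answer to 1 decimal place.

Initially m₁ = 1 / (0.256 + 0.1) ≈ 2.8090, so M₁ = 2.8090 × 9.38 ≈ 26.3484 billion.
After the change m₂ = 1 / (0.041 + 0.1) ≈ 7.0922, so M₂ = 7.0922 × 9.38 ≈ 66.5248 billion.
ΔM = M₂ − M₁ = 66.5248 − 26.3484 = 40.1764 billion.

£40.2 billion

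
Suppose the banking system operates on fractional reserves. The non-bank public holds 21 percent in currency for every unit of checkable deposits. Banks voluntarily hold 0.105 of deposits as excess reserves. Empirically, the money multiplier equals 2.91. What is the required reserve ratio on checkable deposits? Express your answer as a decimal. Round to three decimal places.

0.101

Using m = 2.91. Since m = (1 + c)/(c + rr + e), the denominator satisfies c + rr + e = (1 + c)/m = (1 + 0.21) / 2.91 ≈ 0.415808.
With c = 0.21 and e = 0.105, the required reserve ratio on checkable deposits is 0.415808 − 0.21 − 0.105 = 0.100808.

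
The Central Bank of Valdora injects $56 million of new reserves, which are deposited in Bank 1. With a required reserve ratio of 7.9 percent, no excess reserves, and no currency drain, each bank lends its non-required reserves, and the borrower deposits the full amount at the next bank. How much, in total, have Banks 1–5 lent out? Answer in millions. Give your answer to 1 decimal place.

$220.2 million

Bank i lends (1 − rr)^i of the original deposit: Bank 1 lends 56·0.9210 = 51.5760, Bank 2 lends 56·0.9210² ≈ 47.5015, and so on.
Summing a geometric series: total = 56·[0.9210·(1 − 0.9210^5) / (1 − 0.9210)] ≈ 220.2287 million.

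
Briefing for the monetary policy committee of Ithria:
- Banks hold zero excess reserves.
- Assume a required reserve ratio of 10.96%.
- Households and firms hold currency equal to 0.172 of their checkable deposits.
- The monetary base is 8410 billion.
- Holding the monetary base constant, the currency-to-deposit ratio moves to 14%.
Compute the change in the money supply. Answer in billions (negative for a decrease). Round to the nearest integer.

Initially m₁ = (1 + 0.172) / (0.1096 + 0.172) ≈ 4.16193, so M₁ = 4.16193 × 8410 = 35001.8313 billion.
After the change m₂ = (1 + 0.14) / (0.1096 + 0.14) ≈ 4.56731, so M₂ = 4.56731 × 8410 = 38411.0771 billion.
ΔM = M₂ − M₁ = 38411.0771 − 35001.8313 = 3409.2458 billion.

3409 billion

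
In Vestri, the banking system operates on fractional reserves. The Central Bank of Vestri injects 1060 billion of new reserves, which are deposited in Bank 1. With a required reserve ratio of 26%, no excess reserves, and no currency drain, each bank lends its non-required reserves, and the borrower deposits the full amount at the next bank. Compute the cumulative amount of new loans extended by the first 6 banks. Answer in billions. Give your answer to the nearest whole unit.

2522 billion

Bank i lends (1 − rr)^i of the original deposit: Bank 1 lends 1060·0.7400 = 784.4000, Bank 2 lends 1060·0.7400² = 580.4560, and so on.
Summing a geometric series: total = 1060·[0.7400·(1 − 0.7400^6) / (1 − 0.7400)] ≈ 2521.5247 billion.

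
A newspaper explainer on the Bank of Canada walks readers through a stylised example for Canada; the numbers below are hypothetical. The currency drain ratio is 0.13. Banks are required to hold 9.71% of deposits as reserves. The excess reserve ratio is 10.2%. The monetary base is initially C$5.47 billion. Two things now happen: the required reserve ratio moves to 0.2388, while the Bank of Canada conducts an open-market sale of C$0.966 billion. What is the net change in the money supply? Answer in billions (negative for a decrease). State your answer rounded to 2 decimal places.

-7.97 billion

Before: m₁ = (1 + 0.13) / (0.0971 + 0.102 + 0.13) ≈ 3.4336, MB₁ = 5.47, so M₁ = 3.4336 × 5.47 ≈ 18.7818 billion.
After: m₂ = (1 + 0.13) / (0.2388 + 0.102 + 0.13) ≈ 2.4002, MB₂ = 5.47 − 0.966 = 4.504, so M₂ = 2.4002 × 4.504 ≈ 10.8105 billion.
ΔM = M₂ − M₁ = 10.8105 − 18.7818 = -7.9713 billion.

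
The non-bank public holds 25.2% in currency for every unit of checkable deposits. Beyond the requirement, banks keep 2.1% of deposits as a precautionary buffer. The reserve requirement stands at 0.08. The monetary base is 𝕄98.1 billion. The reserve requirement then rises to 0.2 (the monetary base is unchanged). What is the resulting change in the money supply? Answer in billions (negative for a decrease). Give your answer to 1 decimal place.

-88.3 billion

Initially m₁ = (1 + 0.252) / (0.08 + 0.021 + 0.252) ≈ 3.5467, so M₁ = 3.5467 × 98.1 ≈ 347.9313 billion.
After the change m₂ = (1 + 0.252) / (0.2 + 0.021 + 0.252) ≈ 2.6469, so M₂ = 2.6469 × 98.1 ≈ 259.6609 billion.
ΔM = M₂ − M₁ = 259.6609 − 347.9313 = -88.2704 billion.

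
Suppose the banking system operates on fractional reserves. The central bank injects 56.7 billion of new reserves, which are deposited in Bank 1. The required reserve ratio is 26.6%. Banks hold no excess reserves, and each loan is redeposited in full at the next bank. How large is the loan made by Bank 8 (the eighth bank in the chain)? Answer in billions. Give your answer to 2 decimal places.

Each bank lends a fraction (1 − rr) = 0.7340 of the deposit it receives, so Bank 8 receives 56.7·0.7340^7 and lends 56.7·0.7340^8 ≈ 4.7770 billion.

4.78 billion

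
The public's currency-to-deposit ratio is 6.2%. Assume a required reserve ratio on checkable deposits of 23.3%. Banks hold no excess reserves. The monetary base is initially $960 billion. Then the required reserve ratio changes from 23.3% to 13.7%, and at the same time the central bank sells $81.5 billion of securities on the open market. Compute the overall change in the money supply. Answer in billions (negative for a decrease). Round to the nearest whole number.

$1232 billion

Before: m₁ = (1 + 0.062) / (0.233 + 0.062) = 3.6, MB₁ = 960, so M₁ = 3.6 × 960 = 3456 billion.
After: m₂ = (1 + 0.062) / (0.137 + 0.062) ≈ 5.3367, MB₂ = 960 − 81.5 = 878.5, so M₂ = 5.3367 × 878.5 ≈ 4688.291 billion.
ΔM = M₂ − M₁ = 4688.291 − 3456 = 1232.291 billion.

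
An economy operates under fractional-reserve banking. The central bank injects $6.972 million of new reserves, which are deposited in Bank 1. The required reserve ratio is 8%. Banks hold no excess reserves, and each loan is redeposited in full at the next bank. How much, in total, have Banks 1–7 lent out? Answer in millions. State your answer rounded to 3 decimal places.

Bank i lends (1 − rr)^i of the original deposit: Bank 1 lends 6.972·0.9200 ≈ 6.4142, Bank 2 lends 6.972·0.9200² ≈ 5.9011, and so on.
Summing a geometric series: total = 6.972·[0.9200·(1 − 0.9200^7) / (1 − 0.9200)] ≈ 35.4510 million.

$35.451 million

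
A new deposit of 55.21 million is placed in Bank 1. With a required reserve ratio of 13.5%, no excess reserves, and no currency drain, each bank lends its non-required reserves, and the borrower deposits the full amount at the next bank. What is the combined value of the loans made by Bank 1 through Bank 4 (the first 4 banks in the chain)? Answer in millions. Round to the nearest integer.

Bank i lends (1 − rr)^i of the original deposit: Bank 1 lends 55.21·0.8650 ≈ 47.7567, Bank 2 lends 55.21·0.8650² ≈ 41.3095, and so on.
Summing a geometric series: total = 55.21·[0.8650·(1 − 0.8650^4) / (1 − 0.8650)] ≈ 155.7077 million.

156 million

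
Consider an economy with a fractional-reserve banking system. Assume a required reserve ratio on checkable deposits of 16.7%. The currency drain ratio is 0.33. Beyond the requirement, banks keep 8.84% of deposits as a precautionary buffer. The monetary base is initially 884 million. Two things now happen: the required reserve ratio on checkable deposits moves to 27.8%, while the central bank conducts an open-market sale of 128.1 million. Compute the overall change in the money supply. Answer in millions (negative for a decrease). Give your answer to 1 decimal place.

-564.8 million

Before: m₁ = (1 + 0.33) / (0.167 + 0.0884 + 0.33) ≈ 2.27195, MB₁ = 884, so M₁ = 2.27195 × 884 = 2008.4038 million.
After: m₂ = (1 + 0.33) / (0.278 + 0.0884 + 0.33) ≈ 1.90982, MB₂ = 884 − 128.1 = 755.9, so M₂ = 1.90982 × 755.9 ≈ 1443.6329 million.
ΔM = M₂ − M₁ = 1443.6329 − 2008.4038 = -564.7709 million.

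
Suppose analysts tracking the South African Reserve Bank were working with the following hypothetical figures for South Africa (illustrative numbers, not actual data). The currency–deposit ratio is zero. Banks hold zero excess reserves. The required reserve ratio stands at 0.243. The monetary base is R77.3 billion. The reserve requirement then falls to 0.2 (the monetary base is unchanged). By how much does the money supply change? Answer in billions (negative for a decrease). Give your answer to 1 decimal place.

R68.4 billion

Initially m₁ = 1 / (0.243) ≈ 4.1152, so M₁ = 4.1152 × 77.3 ≈ 318.105 billion.
After the change m₂ = 1 / (0.2) = 5, so M₂ = 5 × 77.3 = 386.5 billion.
ΔM = M₂ − M₁ = 386.5 − 318.105 = 68.395 billion.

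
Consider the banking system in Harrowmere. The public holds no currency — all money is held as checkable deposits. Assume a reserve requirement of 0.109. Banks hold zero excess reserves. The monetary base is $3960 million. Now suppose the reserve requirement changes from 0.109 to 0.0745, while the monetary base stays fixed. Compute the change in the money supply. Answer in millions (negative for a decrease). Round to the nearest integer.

Initially m₁ = 1 / (0.109) ≈ 9.17431, so M₁ = 9.17431 × 3960 = 36330.2676 million.
After the change m₂ = 1 / (0.0745) ≈ 13.42282, so M₂ = 13.42282 × 3960 = 53154.3672 million.
ΔM = M₂ − M₁ = 53154.3672 − 36330.2676 = 16824.0996 million.

$16824 million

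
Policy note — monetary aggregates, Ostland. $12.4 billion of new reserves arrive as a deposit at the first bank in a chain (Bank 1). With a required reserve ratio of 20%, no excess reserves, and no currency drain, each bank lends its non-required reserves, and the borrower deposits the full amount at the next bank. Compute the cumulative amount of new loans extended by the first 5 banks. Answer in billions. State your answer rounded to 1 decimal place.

$33.3 billion

Bank i lends (1 − rr)^i of the original deposit: Bank 1 lends 12.4·0.8000 = 9.9200, Bank 2 lends 12.4·0.8000² = 7.9360, and so on.
Summing a geometric series: total = 12.4·[0.8000·(1 − 0.8000^5) / (1 − 0.8000)] ≈ 33.3471 billion.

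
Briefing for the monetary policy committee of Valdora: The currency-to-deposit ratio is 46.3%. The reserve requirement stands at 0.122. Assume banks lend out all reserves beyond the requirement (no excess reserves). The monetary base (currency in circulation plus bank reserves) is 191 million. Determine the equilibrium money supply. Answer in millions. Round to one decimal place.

The money multiplier is m = (1 + c) / (rr + c) = (1 + 0.463) / (0.122 + 0.463) ≈ 2.50085.
So M = m × MB = 2.50085 × 191 ≈ 477.6623 million.

477.7 million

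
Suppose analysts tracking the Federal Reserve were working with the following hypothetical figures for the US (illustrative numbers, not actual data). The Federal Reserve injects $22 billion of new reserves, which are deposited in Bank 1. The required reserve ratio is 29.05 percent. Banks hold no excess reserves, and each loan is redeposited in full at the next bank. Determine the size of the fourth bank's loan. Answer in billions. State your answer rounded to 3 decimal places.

Each bank lends a fraction (1 − rr) = 0.7095 of the deposit it receives, so Bank 4 receives 22·0.7095^3 and lends 22·0.7095^4 ≈ 5.5748 billion.

$5.575 billion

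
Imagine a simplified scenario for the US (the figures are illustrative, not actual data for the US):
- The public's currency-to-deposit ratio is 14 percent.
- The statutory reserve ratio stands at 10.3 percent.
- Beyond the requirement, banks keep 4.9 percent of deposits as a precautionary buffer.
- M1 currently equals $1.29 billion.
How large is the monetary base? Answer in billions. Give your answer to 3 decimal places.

$0.330 billion

The money multiplier is m = (1 + c) / (rr + e + c) = (1 + 0.14) / (0.103 + 0.049 + 0.14) ≈ 3.90411.
MB = M / m = 1.29 / 3.90411 ≈ 0.3304 billion.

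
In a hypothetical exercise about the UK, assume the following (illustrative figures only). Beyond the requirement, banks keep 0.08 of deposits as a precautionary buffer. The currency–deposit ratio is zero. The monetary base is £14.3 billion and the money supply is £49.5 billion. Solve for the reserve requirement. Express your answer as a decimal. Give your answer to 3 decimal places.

0.209

Using m = M/MB = 49.5/14.3 ≈ 3.461538. Since m = (1 + c)/(c + rr + e), the denominator satisfies c + rr + e = (1 + c)/m = (1 + 0) / 3.461538 ≈ 0.288889.
With c = 0 and e = 0.08, the reserve requirement is 0.288889 − 0 − 0.08 = 0.208889.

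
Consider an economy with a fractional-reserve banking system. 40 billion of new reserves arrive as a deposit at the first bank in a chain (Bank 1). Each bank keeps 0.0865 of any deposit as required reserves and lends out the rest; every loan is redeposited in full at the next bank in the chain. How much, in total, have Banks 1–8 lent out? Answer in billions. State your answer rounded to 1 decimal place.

Bank i lends (1 − rr)^i of the original deposit: Bank 1 lends 40·0.9135 = 36.5400, Bank 2 lends 40·0.9135² ≈ 33.3793, and so on.
Summing a geometric series: total = 40·[0.9135·(1 − 0.9135^8) / (1 − 0.9135)] ≈ 217.5849 billion.

217.6 billion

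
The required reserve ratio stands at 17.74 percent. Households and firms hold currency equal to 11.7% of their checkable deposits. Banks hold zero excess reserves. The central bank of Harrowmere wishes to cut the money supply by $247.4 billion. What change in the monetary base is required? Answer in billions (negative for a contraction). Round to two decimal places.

-65.21 billion

The money multiplier is m = (1 + c) / (rr + c) = (1 + 0.117) / (0.1774 + 0.117) ≈ 3.794158.
ΔMB = ΔM / m = (−247.4) / 3.794158 ≈ -65.2055 billion.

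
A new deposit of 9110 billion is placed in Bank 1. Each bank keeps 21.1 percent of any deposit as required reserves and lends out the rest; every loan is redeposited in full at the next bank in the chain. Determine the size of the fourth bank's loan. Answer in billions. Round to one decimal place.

3530.4 billion

Each bank lends a fraction (1 − rr) = 0.7890 of the deposit it receives, so Bank 4 receives 9110·0.7890^3 and lends 9110·0.7890^4 ≈ 3530.4201 billion.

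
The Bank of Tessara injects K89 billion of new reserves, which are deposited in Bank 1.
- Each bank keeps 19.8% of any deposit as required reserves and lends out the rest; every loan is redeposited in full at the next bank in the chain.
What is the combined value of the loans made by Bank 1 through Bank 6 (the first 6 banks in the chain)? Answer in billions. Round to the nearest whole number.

K265 billion

Bank i lends (1 − rr)^i of the original deposit: Bank 1 lends 89·0.8020 = 71.3780, Bank 2 lends 89·0.8020² ≈ 57.2452, and so on.
Summing a geometric series: total = 89·[0.8020·(1 − 0.8020^6) / (1 − 0.8020)] ≈ 264.5669 billion.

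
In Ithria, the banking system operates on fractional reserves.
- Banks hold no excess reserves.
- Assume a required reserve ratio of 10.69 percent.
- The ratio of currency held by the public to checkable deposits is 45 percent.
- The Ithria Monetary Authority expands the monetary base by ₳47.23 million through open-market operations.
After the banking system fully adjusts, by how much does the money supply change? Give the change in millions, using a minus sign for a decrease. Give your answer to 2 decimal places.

The money multiplier is m = (1 + c) / (rr + c) = (1 + 0.45) / (0.1069 + 0.45) ≈ 2.60370.
The purchase adds 47.23 million of base, so ΔM = m × ΔMB = 2.60370 × (+47.23) ≈ 122.9728 million.

₳122.97 million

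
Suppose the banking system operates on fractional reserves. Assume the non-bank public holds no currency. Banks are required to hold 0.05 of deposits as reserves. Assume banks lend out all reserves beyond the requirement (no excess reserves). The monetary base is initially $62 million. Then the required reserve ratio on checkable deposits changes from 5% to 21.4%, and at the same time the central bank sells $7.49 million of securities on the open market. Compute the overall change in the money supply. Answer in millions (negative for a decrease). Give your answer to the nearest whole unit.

-985 million

Before: m₁ = 1 / (0.05) = 20, MB₁ = 62, so M₁ = 20 × 62 = 1240 million.
After: m₂ = 1 / (0.214) ≈ 4.6729, MB₂ = 62 − 7.49 = 54.51, so M₂ = 4.6729 × 54.51 ≈ 254.7198 million.
ΔM = M₂ − M₁ = 254.7198 − 1240 = -985.2802 million.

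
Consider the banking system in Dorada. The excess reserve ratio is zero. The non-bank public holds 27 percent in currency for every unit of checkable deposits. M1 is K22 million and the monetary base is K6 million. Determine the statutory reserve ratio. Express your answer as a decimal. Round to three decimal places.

Using m = M/MB = 22/6 ≈ 3.666667. Since m = (1 + c)/(c + rr + e), the denominator satisfies c + rr + e = (1 + c)/m = (1 + 0.27) / 3.666667 ≈ 0.346364.
With c = 0.27 and e = 0, the statutory reserve ratio is 0.346364 − 0.27 − 0 = 0.076364.

0.076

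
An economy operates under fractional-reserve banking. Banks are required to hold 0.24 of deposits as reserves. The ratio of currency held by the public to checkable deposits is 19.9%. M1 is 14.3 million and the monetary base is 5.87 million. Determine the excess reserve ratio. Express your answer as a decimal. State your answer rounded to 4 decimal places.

Using m = M/MB = 14.3/5.87 ≈ 2.436116. Since m = (1 + c)/(c + rr + e), the denominator satisfies c + rr + e = (1 + c)/m = (1 + 0.199) / 2.436116 ≈ 0.492177.
With c = 0.199 and rr = 0.24, the excess reserve ratio is 0.492177 − 0.199 − 0.24 = 0.053177.

0.0532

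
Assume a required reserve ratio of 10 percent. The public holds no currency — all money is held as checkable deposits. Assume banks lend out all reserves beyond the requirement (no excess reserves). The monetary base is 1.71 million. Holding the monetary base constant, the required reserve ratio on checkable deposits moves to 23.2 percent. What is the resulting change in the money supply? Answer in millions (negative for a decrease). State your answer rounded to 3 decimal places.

-9.729 million

Initially m₁ = 1 / (0.1) = 10, so M₁ = 10 × 1.71 = 17.1 million.
After the change m₂ = 1 / (0.232) ≈ 4.31034, so M₂ = 4.31034 × 1.71 ≈ 7.3707 million.
ΔM = M₂ − M₁ = 7.3707 − 17.1 = -9.7293 million.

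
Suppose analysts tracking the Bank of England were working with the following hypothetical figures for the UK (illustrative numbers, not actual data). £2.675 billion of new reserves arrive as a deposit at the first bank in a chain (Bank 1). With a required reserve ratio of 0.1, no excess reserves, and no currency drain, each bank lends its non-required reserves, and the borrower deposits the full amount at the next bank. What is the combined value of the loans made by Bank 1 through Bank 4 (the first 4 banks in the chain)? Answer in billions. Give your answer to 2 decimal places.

Bank i lends (1 − rr)^i of the original deposit: Bank 1 lends 2.675·0.9000 = 2.4075, Bank 2 lends 2.675·0.9000² ≈ 2.1667, and so on.
Summing a geometric series: total = 2.675·[0.9000·(1 − 0.9000^4) / (1 − 0.9000)] ≈ 8.2794 billion.

£8.28 billion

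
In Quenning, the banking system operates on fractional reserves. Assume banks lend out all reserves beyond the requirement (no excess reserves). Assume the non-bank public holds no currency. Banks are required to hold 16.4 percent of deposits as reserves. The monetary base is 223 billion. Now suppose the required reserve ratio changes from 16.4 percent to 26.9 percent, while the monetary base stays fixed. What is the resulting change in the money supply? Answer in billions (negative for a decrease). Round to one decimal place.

Initially m₁ = 1 / (0.164) ≈ 6.09756, so M₁ = 6.09756 × 223 ≈ 1359.7559 billion.
After the change m₂ = 1 / (0.269) ≈ 3.71747, so M₂ = 3.71747 × 223 ≈ 828.9958 billion.
ΔM = M₂ − M₁ = 828.9958 − 1359.7559 = -530.7601 billion.

-530.8 billion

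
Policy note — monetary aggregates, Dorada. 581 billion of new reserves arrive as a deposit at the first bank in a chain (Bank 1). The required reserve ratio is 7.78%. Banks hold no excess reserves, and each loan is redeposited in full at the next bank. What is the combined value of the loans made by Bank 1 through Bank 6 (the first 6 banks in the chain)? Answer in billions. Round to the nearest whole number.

2651 billion

Bank i lends (1 − rr)^i of the original deposit: Bank 1 lends 581·0.9222 = 535.7982, Bank 2 lends 581·0.9222² ≈ 494.1131, and so on.
Summing a geometric series: total = 581·[0.9222·(1 − 0.9222^6) / (1 − 0.9222)] ≈ 2650.7063 billion.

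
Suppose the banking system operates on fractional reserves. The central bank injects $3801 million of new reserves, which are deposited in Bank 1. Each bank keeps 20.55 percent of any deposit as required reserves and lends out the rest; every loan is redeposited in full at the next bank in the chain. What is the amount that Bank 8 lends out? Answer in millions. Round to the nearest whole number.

Each bank lends a fraction (1 − rr) = 0.7945 of the deposit it receives, so Bank 8 receives 3801·0.7945^7 and lends 3801·0.7945^8 ≈ 603.4608 million.

$603 million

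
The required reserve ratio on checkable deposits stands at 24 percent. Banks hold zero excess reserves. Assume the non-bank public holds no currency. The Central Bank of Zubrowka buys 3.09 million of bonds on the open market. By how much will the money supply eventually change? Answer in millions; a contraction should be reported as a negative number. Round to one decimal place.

The simple money multiplier is m = 1/rr = 1/0.24 ≈ 4.1667.
An open-market purchase increases the monetary base by 3.09 million, so ΔM = m × ΔMB = 4.1667 × 3.09 ≈ 12.8751 million.

12.9 million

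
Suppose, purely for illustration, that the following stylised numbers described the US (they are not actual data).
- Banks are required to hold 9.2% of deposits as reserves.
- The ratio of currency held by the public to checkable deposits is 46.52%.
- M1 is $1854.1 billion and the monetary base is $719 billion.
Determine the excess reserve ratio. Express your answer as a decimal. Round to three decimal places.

0.011

Using m = M/MB = 1854.1/719 ≈ 2.578720. Since m = (1 + c)/(c + rr + e), the denominator satisfies c + rr + e = (1 + c)/m = (1 + 0.4652) / 2.578720 ≈ 0.568189.
With c = 0.4652 and rr = 0.092, the excess reserve ratio is 0.568189 − 0.4652 − 0.092 = 0.010989.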